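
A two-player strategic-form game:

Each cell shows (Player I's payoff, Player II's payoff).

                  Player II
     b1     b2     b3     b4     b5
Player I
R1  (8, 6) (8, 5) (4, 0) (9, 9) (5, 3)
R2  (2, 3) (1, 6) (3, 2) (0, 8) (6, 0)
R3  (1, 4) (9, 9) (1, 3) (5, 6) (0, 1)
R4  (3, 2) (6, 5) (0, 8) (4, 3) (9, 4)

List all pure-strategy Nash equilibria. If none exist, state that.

Player I against b1: payoffs 8, 2, 1, 3 → best response R1.
Player I against b2: payoffs 8, 1, 9, 6 → best response R3.
Player I against b3: payoffs 4, 3, 1, 0 → best response R1.
Player I against b4: payoffs 9, 0, 5, 4 → best response R1.
Player I against b5: payoffs 5, 6, 0, 9 → best response R4.
Player II against R1: payoffs 6, 5, 0, 9, 3 → best response b4.
Player II against R2: payoffs 3, 6, 2, 8, 0 → best response b4.
Player II against R3: payoffs 4, 9, 3, 6, 1 → best response b2.
Player II against R4: payoffs 2, 5, 8, 3, 4 → best response b3.
Mutual best responses: (R1, b4); (R3, b2).

The pure Nash equilibria are (R1, b4) and (R3, b2).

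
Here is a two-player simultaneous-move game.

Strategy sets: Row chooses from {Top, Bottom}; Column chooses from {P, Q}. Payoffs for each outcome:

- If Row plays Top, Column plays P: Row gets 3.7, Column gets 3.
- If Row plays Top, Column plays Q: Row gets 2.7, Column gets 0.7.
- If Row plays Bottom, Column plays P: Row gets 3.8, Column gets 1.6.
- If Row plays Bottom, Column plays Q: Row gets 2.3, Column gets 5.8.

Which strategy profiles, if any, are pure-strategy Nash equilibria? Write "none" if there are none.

Row against P: payoffs 3.7, 3.8 → best response Bottom.
Row against Q: payoffs 2.7, 2.3 → best response Top.
Column against Top: payoffs 3, 0.7 → best response P.
Column against Bottom: payoffs 1.6, 5.8 → best response Q.
No profile is a mutual best response for all players.

There is no pure-strategy Nash equilibrium.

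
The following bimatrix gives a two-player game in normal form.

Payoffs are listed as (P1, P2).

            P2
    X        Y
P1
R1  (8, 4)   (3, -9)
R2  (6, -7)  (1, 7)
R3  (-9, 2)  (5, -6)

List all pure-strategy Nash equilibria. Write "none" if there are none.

(R1, X): P1 gets 8, best alternative 6; P2 gets 4, best alternative -9. No profitable deviation — NE.
(R1, Y): P1 can switch to R3 (3 → 5). Not NE.
(R2, X): P1 can switch to R1 (6 → 8). Not NE.
(R2, Y): P1 can switch to R1 (1 → 3). Not NE.
(R3, X): P1 can switch to R1 (-9 → 8). Not NE.
(R3, Y): P2 can switch to X (-6 → 2). Not NE.

Pure NE: (R1, X)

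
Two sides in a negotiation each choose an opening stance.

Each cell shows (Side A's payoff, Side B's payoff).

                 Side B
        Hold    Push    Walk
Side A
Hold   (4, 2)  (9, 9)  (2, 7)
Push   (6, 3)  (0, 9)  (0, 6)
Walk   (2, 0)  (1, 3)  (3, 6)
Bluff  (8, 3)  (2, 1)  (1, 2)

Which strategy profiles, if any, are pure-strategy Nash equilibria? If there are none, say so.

Pure-strategy Nash equilibria: (Hold, Push); (Walk, Walk); (Bluff, Hold)

(Hold, Hold): Side A can switch to Push (4 → 6). Not NE.
(Hold, Push): Side A gets 9, best alternative 2; Side B gets 9, best alternative 7. No profitable deviation — NE.
(Hold, Walk): Side A can switch to Walk (2 → 3). Not NE.
(Push, Hold): Side A can switch to Bluff (6 → 8). Not NE.
(Push, Push): Side A can switch to Hold (0 → 9). Not NE.
(Push, Walk): Side A can switch to Hold (0 → 2). Not NE.
(Walk, Hold): Side A can switch to Hold (2 → 4). Not NE.
(Walk, Push): Side A can switch to Hold (1 → 9). Not NE.
(Walk, Walk): Side A gets 3, best alternative 2; Side B gets 6, best alternative 3. No profitable deviation — NE.
(Bluff, Hold): Side A gets 8, best alternative 6; Side B gets 3, best alternative 2. No profitable deviation — NE.
(Bluff, Push): Side A can switch to Hold (2 → 9). Not NE.
(Bluff, Walk): Side A can switch to Hold (1 → 2). Not NE.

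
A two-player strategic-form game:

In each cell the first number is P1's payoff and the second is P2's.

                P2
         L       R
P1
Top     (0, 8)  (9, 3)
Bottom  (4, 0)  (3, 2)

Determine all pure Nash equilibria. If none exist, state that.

(Top, L): P1 can switch to Bottom (0 → 4). Not NE.
(Top, R): P2 can switch to L (3 → 8). Not NE.
(Bottom, L): P2 can switch to R (0 → 2). Not NE.
(Bottom, R): P1 can switch to Top (3 → 9). Not NE.

There is no pure-strategy Nash equilibrium.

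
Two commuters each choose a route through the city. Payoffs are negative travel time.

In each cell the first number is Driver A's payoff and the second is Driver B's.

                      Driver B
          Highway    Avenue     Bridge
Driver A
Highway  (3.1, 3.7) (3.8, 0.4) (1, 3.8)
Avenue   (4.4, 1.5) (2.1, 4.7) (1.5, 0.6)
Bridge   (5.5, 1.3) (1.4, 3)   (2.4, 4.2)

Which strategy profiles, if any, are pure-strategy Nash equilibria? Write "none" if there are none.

The unique pure-strategy Nash equilibrium is (Bridge, Bridge).

(Highway, Highway): Driver A can switch to Avenue (3.1 → 4.4). Not NE.
(Highway, Avenue): Driver B can switch to Highway (0.4 → 3.7). Not NE.
(Highway, Bridge): Driver A can switch to Avenue (1 → 1.5). Not NE.
(Avenue, Highway): Driver A can switch to Bridge (4.4 → 5.5). Not NE.
(Avenue, Avenue): Driver A can switch to Highway (2.1 → 3.8). Not NE.
(Avenue, Bridge): Driver A can switch to Bridge (1.5 → 2.4). Not NE.
(Bridge, Highway): Driver B can switch to Avenue (1.3 → 3). Not NE.
(Bridge, Avenue): Driver A can switch to Highway (1.4 → 3.8). Not NE.
(Bridge, Bridge): Driver A gets 2.4, best alternative 1.5; Driver B gets 4.2, best alternative 3. No profitable deviation — NE.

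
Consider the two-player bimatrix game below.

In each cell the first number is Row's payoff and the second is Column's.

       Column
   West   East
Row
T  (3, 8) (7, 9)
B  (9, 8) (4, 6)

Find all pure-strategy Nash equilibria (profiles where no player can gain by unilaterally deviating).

(T, East), (B, West)

(T, West): Row can switch to B (3 → 9). Not NE.
(T, East): Row gets 7, best alternative 4; Column gets 9, best alternative 8. No profitable deviation — NE.
(B, West): Row gets 9, best alternative 3; Column gets 8, best alternative 6. No profitable deviation — NE.
(B, East): Row can switch to T (4 → 7). Not NE.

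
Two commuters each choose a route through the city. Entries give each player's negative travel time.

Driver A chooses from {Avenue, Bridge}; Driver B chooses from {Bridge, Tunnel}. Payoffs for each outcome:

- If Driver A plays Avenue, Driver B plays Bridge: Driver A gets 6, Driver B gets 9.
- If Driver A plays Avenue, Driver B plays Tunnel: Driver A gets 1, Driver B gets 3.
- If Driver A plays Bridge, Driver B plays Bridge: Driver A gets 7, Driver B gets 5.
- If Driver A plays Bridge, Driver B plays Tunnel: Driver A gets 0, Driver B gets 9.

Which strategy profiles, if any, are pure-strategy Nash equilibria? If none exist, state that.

This game has no pure Nash equilibrium.

For each player, find the best response to each opponent profile; mutual best responses are the pure NE.
Driver A against Bridge: payoffs 6, 7 → best response Bridge.
Driver A against Tunnel: payoffs 1, 0 → best response Avenue.
Driver B against Avenue: payoffs 9, 3 → best response Bridge.
Driver B against Bridge: payoffs 5, 9 → best response Tunnel.
No profile is a mutual best response for all players.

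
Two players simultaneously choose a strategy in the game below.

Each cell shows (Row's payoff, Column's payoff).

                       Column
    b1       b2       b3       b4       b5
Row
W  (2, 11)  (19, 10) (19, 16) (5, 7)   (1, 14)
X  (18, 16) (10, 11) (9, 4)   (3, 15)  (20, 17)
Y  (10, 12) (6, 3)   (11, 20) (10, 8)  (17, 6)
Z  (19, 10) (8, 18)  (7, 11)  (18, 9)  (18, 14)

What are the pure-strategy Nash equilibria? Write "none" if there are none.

The pure Nash equilibria are (W, b3) and (X, b5).

Row against b1: payoffs 2, 18, 10, 19 → best response Z.
Row against b2: payoffs 19, 10, 6, 8 → best response W.
Row against b3: payoffs 19, 9, 11, 7 → best response W.
Row against b4: payoffs 5, 3, 10, 18 → best response Z.
Row against b5: payoffs 1, 20, 17, 18 → best response X.
Column against W: payoffs 11, 10, 16, 7, 14 → best response b3.
Column against X: payoffs 16, 11, 4, 15, 17 → best response b5.
Column against Y: payoffs 12, 3, 20, 8, 6 → best response b3.
Column against Z: payoffs 10, 18, 11, 9, 14 → best response b2.
Mutual best responses: (W, b3); (X, b5).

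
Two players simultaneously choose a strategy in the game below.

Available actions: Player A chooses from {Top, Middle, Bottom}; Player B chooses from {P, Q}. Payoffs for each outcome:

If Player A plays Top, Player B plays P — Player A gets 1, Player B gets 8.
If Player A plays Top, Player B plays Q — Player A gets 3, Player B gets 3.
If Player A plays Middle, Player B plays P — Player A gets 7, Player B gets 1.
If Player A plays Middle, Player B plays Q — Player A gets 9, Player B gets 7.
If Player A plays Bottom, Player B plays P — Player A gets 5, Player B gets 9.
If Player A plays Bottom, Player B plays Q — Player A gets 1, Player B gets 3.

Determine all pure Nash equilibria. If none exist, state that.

(Top, P): Player A can switch to Middle (1 → 7). Not NE.
(Top, Q): Player A can switch to Middle (3 → 9). Not NE.
(Middle, P): Player B can switch to Q (1 → 7). Not NE.
(Middle, Q): Player A gets 9, best alternative 3; Player B gets 7, best alternative 1. No profitable deviation — NE.
(Bottom, P): Player A can switch to Middle (5 → 7). Not NE.
(Bottom, Q): Player A can switch to Top (1 → 3). Not NE.

(Middle, Q)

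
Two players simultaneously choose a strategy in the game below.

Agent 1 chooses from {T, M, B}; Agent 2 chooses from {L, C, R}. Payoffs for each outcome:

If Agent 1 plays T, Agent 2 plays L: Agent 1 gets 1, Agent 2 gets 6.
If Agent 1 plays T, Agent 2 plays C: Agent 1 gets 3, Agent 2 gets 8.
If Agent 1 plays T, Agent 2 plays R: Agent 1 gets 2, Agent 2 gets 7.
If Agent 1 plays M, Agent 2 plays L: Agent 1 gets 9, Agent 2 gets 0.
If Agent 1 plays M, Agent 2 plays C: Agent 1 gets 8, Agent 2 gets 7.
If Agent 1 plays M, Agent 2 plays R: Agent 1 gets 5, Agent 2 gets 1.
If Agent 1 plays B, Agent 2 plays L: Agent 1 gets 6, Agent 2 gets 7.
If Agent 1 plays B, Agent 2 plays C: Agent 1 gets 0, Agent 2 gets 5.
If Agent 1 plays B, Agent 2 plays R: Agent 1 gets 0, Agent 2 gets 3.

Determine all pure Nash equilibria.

Agent 1 against L: payoffs 1, 9, 6 → best response M.
Agent 1 against C: payoffs 3, 8, 0 → best response M.
Agent 1 against R: payoffs 2, 5, 0 → best response M.
Agent 2 against T: payoffs 6, 8, 7 → best response C.
Agent 2 against M: payoffs 0, 7, 1 → best response C.
Agent 2 against B: payoffs 7, 5, 3 → best response L.
Mutual best responses: (M, C).

(M, C)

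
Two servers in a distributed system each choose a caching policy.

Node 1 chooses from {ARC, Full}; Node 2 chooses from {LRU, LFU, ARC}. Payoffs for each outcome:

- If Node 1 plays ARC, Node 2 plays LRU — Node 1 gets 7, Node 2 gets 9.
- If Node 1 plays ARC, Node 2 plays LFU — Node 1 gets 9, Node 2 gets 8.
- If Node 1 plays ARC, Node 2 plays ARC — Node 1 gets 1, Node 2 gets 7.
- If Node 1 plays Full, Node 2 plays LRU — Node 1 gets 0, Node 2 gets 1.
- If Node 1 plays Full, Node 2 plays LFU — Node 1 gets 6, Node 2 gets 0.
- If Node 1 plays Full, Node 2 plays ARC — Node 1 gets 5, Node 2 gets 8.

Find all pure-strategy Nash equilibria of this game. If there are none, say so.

The pure Nash equilibria are (ARC, LRU); (Full, ARC).

Node 1 against LRU: payoffs 7, 0 → best response ARC.
Node 1 against LFU: payoffs 9, 6 → best response ARC.
Node 1 against ARC: payoffs 1, 5 → best response Full.
Node 2 against ARC: payoffs 9, 8, 7 → best response LRU.
Node 2 against Full: payoffs 1, 0, 8 → best response ARC.
Mutual best responses: (ARC, LRU); (Full, ARC).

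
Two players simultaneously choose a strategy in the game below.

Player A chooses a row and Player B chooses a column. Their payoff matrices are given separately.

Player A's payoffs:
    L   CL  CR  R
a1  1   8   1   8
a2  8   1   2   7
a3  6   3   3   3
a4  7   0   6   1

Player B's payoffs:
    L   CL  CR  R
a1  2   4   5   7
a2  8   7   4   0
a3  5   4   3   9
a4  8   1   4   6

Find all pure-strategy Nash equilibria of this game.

Player A against L: payoffs 1, 8, 6, 7 → best response a2.
Player A against CL: payoffs 8, 1, 3, 0 → best response a1.
Player A against CR: payoffs 1, 2, 3, 6 → best response a4.
Player A against R: payoffs 8, 7, 3, 1 → best response a1.
Player B against a1: payoffs 2, 4, 5, 7 → best response R.
Player B against a2: payoffs 8, 7, 4, 0 → best response L.
Player B against a3: payoffs 5, 4, 3, 9 → best response R.
Player B against a4: payoffs 8, 1, 4, 6 → best response L.
Mutual best responses: (a1, R); (a2, L).

Pure-strategy Nash equilibria: (a1, R) and (a2, L)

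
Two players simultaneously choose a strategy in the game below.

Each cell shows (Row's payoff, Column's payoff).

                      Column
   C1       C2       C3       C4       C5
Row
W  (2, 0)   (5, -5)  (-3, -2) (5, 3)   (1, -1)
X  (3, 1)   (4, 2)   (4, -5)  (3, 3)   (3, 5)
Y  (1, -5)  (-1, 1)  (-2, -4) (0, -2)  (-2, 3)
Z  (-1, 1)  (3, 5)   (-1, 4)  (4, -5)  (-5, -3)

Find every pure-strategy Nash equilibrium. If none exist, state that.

(W, C1): Row can switch to X (2 → 3). Not NE.
(W, C2): Column can switch to C1 (-5 → 0). Not NE.
(W, C3): Row can switch to X (-3 → 4). Not NE.
(W, C4): Row gets 5, best alternative 4; Column gets 3, best alternative 0. No profitable deviation — NE.
(W, C5): Row can switch to X (1 → 3). Not NE.
(X, C1): Column can switch to C2 (1 → 2). Not NE.
(X, C2): Row can switch to W (4 → 5). Not NE.
(X, C3): Column can switch to C1 (-5 → 1). Not NE.
(X, C4): Row can switch to W (3 → 5). Not NE.
(X, C5): Row gets 3, best alternative 1; Column gets 5, best alternative 3. No profitable deviation — NE.
(The remaining 10 profiles each have a profitable deviation by the same check.)

The pure Nash equilibria are (W, C4); (X, C5).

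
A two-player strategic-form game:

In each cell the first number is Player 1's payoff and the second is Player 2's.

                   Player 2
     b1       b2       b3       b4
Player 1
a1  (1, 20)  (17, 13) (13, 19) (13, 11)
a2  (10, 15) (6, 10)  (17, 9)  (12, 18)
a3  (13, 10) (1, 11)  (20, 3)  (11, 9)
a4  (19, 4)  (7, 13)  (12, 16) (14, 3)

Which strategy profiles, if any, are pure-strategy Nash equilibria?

For each player, find the best response to each opponent profile; mutual best responses are the pure NE.
Player 1 against b1: payoffs 1, 10, 13, 19 → best response a4.
Player 1 against b2: payoffs 17, 6, 1, 7 → best response a1.
Player 1 against b3: payoffs 13, 17, 20, 12 → best response a3.
Player 1 against b4: payoffs 13, 12, 11, 14 → best response a4.
Player 2 against a1: payoffs 20, 13, 19, 11 → best response b1.
Player 2 against a2: payoffs 15, 10, 9, 18 → best response b4.
Player 2 against a3: payoffs 10, 11, 3, 9 → best response b2.
Player 2 against a4: payoffs 4, 13, 16, 3 → best response b3.
No profile is a mutual best response for all players.

none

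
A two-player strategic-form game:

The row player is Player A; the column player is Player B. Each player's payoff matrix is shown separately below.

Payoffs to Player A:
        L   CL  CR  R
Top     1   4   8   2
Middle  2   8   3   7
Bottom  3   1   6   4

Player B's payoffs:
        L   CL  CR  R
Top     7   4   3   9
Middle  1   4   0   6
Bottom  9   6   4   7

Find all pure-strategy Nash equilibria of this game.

(Middle, R), (Bottom, L)

Player A against L: payoffs 1, 2, 3 → best response Bottom.
Player A against CL: payoffs 4, 8, 1 → best response Middle.
Player A against CR: payoffs 8, 3, 6 → best response Top.
Player A against R: payoffs 2, 7, 4 → best response Middle.
Player B against Top: payoffs 7, 4, 3, 9 → best response R.
Player B against Middle: payoffs 1, 4, 0, 6 → best response R.
Player B against Bottom: payoffs 9, 6, 4, 7 → best response L.
Mutual best responses: (Middle, R); (Bottom, L).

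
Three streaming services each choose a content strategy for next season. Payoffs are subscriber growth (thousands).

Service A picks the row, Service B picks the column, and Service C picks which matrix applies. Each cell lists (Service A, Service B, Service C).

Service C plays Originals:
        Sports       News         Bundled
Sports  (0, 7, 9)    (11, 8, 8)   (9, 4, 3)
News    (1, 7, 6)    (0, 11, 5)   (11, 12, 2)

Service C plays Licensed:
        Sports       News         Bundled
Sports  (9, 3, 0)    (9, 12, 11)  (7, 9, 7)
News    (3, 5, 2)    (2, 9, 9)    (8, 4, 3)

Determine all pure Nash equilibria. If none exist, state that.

Pure NE: (Sports, News, Licensed)

Service A against (Sports, Originals): payoffs 0, 1 → best response News.
Service A against (Sports, Licensed): payoffs 9, 3 → best response Sports.
Service A against (News, Originals): payoffs 11, 0 → best response Sports.
Service A against (News, Licensed): payoffs 9, 2 → best response Sports.
Service A against (Bundled, Originals): payoffs 9, 11 → best response News.
Service A against (Bundled, Licensed): payoffs 7, 8 → best response News.
Service B against (Sports, Originals): payoffs 7, 8, 4 → best response News.
Service B against (Sports, Licensed): payoffs 3, 12, 9 → best response News.
Service B against (News, Originals): payoffs 7, 11, 12 → best response Bundled.
Service B against (News, Licensed): payoffs 5, 9, 4 → best response News.
Service C against (Sports, Sports): payoffs 9, 0 → best response Originals.
Service C against (Sports, News): payoffs 8, 11 → best response Licensed.
Service C against (Sports, Bundled): payoffs 3, 7 → best response Licensed.
Service C against (News, Sports): payoffs 6, 2 → best response Originals.
Service C against (News, News): payoffs 5, 9 → best response Licensed.
Service C against (News, Bundled): payoffs 2, 3 → best response Licensed.
Mutual best responses: (Sports, News, Licensed).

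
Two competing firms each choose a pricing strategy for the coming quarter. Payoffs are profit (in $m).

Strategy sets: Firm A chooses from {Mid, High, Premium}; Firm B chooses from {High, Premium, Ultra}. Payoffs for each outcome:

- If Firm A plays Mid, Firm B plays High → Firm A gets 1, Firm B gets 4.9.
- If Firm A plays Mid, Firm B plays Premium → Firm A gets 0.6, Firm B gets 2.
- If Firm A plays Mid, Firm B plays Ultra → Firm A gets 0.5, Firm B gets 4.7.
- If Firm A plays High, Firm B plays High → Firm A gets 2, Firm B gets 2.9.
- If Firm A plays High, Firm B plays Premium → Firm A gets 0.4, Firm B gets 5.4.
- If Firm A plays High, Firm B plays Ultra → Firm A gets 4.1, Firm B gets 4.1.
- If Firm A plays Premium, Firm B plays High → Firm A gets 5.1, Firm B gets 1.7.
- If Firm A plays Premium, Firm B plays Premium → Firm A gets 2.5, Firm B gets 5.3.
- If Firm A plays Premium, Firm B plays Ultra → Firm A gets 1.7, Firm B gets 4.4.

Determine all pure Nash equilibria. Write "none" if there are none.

The unique pure-strategy Nash equilibrium is (Premium, Premium).

(Mid, High): Firm A can switch to High (1 → 2). Not NE.
(Mid, Premium): Firm A can switch to Premium (0.6 → 2.5). Not NE.
(Mid, Ultra): Firm A can switch to High (0.5 → 4.1). Not NE.
(High, High): Firm A can switch to Premium (2 → 5.1). Not NE.
(High, Premium): Firm A can switch to Mid (0.4 → 0.6). Not NE.
(High, Ultra): Firm B can switch to Premium (4.1 → 5.4). Not NE.
(Premium, High): Firm B can switch to Premium (1.7 → 5.3). Not NE.
(Premium, Premium): Firm A gets 2.5, best alternative 0.6; Firm B gets 5.3, best alternative 4.4. No profitable deviation — NE.
(Premium, Ultra): Firm A can switch to High (1.7 → 4.1). Not NE.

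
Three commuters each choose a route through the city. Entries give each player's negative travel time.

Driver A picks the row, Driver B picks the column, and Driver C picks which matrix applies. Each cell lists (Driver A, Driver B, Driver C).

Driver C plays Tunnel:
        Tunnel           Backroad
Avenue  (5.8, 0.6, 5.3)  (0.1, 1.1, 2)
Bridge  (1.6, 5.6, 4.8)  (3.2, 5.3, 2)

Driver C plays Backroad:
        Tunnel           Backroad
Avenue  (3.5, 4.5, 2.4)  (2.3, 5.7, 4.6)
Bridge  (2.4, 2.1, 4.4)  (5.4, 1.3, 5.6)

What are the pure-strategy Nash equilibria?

For each player, find the best response to each opponent profile; mutual best responses are the pure NE.
Driver A against (Tunnel, Tunnel): payoffs 5.8, 1.6 → best response Avenue.
Driver A against (Tunnel, Backroad): payoffs 3.5, 2.4 → best response Avenue.
Driver A against (Backroad, Tunnel): payoffs 0.1, 3.2 → best response Bridge.
Driver A against (Backroad, Backroad): payoffs 2.3, 5.4 → best response Bridge.
Driver B against (Avenue, Tunnel): payoffs 0.6, 1.1 → best response Backroad.
Driver B against (Avenue, Backroad): payoffs 4.5, 5.7 → best response Backroad.
Driver B against (Bridge, Tunnel): payoffs 5.6, 5.3 → best response Tunnel.
Driver B against (Bridge, Backroad): payoffs 2.1, 1.3 → best response Tunnel.
Driver C against (Avenue, Tunnel): payoffs 5.3, 2.4 → best response Tunnel.
Driver C against (Avenue, Backroad): payoffs 2, 4.6 → best response Backroad.
Driver C against (Bridge, Tunnel): payoffs 4.8, 4.4 → best response Tunnel.
Driver C against (Bridge, Backroad): payoffs 2, 5.6 → best response Backroad.
No profile is a mutual best response for all players.

none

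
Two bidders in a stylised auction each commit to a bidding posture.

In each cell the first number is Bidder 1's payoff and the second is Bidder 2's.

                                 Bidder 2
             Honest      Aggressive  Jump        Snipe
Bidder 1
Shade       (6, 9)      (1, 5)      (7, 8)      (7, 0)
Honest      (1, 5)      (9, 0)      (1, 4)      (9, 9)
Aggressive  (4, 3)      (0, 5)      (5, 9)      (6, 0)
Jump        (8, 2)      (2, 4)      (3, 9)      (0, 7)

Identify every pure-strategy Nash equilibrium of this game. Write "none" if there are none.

(Shade, Honest): Bidder 1 can switch to Jump (6 → 8). Not NE.
(Shade, Aggressive): Bidder 1 can switch to Honest (1 → 9). Not NE.
(Shade, Jump): Bidder 2 can switch to Honest (8 → 9). Not NE.
(Shade, Snipe): Bidder 1 can switch to Honest (7 → 9). Not NE.
(Honest, Honest): Bidder 1 can switch to Shade (1 → 6). Not NE.
(Honest, Aggressive): Bidder 2 can switch to Honest (0 → 5). Not NE.
(Honest, Jump): Bidder 1 can switch to Shade (1 → 7). Not NE.
(Honest, Snipe): Bidder 1 gets 9, best alternative 7; Bidder 2 gets 9, best alternative 5. No profitable deviation — NE.
(Aggressive, Honest): Bidder 1 can switch to Shade (4 → 6). Not NE.
(The remaining 7 profiles each have a profitable deviation by the same check.)

The unique pure-strategy Nash equilibrium is (Honest, Snipe).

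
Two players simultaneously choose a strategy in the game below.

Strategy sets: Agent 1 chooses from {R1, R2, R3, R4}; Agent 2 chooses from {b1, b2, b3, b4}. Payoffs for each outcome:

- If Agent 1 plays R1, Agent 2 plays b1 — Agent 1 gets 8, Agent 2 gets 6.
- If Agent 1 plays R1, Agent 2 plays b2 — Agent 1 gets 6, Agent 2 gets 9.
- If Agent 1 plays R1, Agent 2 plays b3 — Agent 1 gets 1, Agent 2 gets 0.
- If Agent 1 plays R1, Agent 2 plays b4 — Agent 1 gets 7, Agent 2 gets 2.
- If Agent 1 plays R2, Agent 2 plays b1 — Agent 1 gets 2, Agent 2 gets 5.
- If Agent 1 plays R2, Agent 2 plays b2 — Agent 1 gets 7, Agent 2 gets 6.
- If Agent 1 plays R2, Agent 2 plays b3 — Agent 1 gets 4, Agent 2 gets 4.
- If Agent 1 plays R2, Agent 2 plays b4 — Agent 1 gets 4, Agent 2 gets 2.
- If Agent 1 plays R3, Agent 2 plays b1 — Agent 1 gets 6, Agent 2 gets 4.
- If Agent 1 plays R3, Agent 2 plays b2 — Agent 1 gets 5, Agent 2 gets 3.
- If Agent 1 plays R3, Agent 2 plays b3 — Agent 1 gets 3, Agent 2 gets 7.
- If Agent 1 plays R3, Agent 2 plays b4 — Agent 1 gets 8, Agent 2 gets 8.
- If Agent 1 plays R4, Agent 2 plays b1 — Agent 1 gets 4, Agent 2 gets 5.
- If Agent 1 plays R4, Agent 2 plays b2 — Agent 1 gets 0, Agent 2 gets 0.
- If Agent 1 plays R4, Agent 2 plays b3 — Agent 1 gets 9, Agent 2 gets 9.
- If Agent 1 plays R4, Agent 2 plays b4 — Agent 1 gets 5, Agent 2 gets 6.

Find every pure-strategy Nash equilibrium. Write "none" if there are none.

Mark each player's best response to every combination of opponents' strategies; a profile where every player is best-responding is a pure Nash equilibrium.
Agent 1 against b1: payoffs 8, 2, 6, 4 → best response R1.
Agent 1 against b2: payoffs 6, 7, 5, 0 → best response R2.
Agent 1 against b3: payoffs 1, 4, 3, 9 → best response R4.
Agent 1 against b4: payoffs 7, 4, 8, 5 → best response R3.
Agent 2 against R1: payoffs 6, 9, 0, 2 → best response b2.
Agent 2 against R2: payoffs 5, 6, 4, 2 → best response b2.
Agent 2 against R3: payoffs 4, 3, 7, 8 → best response b4.
Agent 2 against R4: payoffs 5, 0, 9, 6 → best response b3.
Mutual best responses: (R2, b2); (R3, b4); (R4, b3).

Pure-strategy Nash equilibria: (R2, b2) and (R3, b4) and (R4, b3)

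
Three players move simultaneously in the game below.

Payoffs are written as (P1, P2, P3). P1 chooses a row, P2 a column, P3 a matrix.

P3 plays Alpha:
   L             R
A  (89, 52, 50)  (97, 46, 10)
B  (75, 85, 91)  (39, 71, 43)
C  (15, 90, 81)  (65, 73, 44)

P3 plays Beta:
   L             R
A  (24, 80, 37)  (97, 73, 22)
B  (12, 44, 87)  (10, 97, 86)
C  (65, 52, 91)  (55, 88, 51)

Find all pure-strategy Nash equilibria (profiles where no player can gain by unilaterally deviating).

For each strategy profile, look for a profitable unilateral deviation.
(A, L, Alpha): P1 gets 89, best alternative 75; P2 gets 52, best alternative 46; P3 gets 50, best alternative 37. No profitable deviation — NE.
(A, L, Beta): P1 can switch to C (24 → 65). Not NE.
(A, R, Alpha): P2 can switch to L (46 → 52). Not NE.
(A, R, Beta): P2 can switch to L (73 → 80). Not NE.
(B, L, Alpha): P1 can switch to A (75 → 89). Not NE.
(B, L, Beta): P1 can switch to A (12 → 24). Not NE.
(B, R, Alpha): P1 can switch to A (39 → 97). Not NE.
(B, R, Beta): P1 can switch to A (10 → 97). Not NE.
(C, L, Alpha): P1 can switch to A (15 → 89). Not NE.
(The remaining 3 profiles each have a profitable deviation by the same check.)

(A, L, Alpha)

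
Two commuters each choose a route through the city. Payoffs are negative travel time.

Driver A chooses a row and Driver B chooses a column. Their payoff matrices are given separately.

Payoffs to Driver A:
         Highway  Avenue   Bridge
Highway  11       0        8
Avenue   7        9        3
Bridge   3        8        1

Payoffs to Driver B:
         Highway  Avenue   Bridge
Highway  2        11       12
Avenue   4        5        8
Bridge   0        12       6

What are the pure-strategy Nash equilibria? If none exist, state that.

The unique pure-strategy Nash equilibrium is (Highway, Bridge).

(Highway, Highway): Driver B can switch to Avenue (2 → 11). Not NE.
(Highway, Avenue): Driver A can switch to Avenue (0 → 9). Not NE.
(Highway, Bridge): Driver A gets 8, best alternative 3; Driver B gets 12, best alternative 11. No profitable deviation — NE.
(Avenue, Highway): Driver A can switch to Highway (7 → 11). Not NE.
(Avenue, Avenue): Driver B can switch to Bridge (5 → 8). Not NE.
(Avenue, Bridge): Driver A can switch to Highway (3 → 8). Not NE.
(Bridge, Highway): Driver A can switch to Highway (3 → 11). Not NE.
(The remaining 2 profiles each have a profitable deviation by the same check.)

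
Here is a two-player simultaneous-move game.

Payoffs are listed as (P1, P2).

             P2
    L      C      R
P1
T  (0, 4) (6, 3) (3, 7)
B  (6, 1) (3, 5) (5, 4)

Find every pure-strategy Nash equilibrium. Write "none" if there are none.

P1 against L: payoffs 0, 6 → best response B.
P1 against C: payoffs 6, 3 → best response T.
P1 against R: payoffs 3, 5 → best response B.
P2 against T: payoffs 4, 3, 7 → best response R.
P2 against B: payoffs 1, 5, 4 → best response C.
No profile is a mutual best response for all players.

This game has no pure Nash equilibrium.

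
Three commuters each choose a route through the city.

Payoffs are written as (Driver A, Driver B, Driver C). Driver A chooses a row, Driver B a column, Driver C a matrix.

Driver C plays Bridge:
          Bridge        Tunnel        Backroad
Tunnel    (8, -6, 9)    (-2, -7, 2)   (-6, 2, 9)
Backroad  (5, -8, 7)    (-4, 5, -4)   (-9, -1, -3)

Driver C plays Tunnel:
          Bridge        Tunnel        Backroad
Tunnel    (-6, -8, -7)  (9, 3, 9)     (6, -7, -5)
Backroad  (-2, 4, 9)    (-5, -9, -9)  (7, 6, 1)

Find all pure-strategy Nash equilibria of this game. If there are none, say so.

Mark each player's best response to every combination of opponents' strategies; a profile where every player is best-responding is a pure Nash equilibrium.
Driver A against (Bridge, Bridge): payoffs 8, 5 → best response Tunnel.
Driver A against (Bridge, Tunnel): payoffs -6, -2 → best response Backroad.
Driver A against (Tunnel, Bridge): payoffs -2, -4 → best response Tunnel.
Driver A against (Tunnel, Tunnel): payoffs 9, -5 → best response Tunnel.
Driver A against (Backroad, Bridge): payoffs -6, -9 → best response Tunnel.
Driver A against (Backroad, Tunnel): payoffs 6, 7 → best response Backroad.
Driver B against (Tunnel, Bridge): payoffs -6, -7, 2 → best response Backroad.
Driver B against (Tunnel, Tunnel): payoffs -8, 3, -7 → best response Tunnel.
Driver B against (Backroad, Bridge): payoffs -8, 5, -1 → best response Tunnel.
Driver B against (Backroad, Tunnel): payoffs 4, -9, 6 → best response Backroad.
Driver C against (Tunnel, Bridge): payoffs 9, -7 → best response Bridge.
Driver C against (Tunnel, Tunnel): payoffs 2, 9 → best response Tunnel.
Driver C against (Tunnel, Backroad): payoffs 9, -5 → best response Bridge.
Driver C against (Backroad, Bridge): payoffs 7, 9 → best response Tunnel.
Driver C against (Backroad, Tunnel): payoffs -4, -9 → best response Bridge.
Driver C against (Backroad, Backroad): payoffs -3, 1 → best response Tunnel.
Mutual best responses: (Tunnel, Tunnel, Tunnel); (Tunnel, Backroad, Bridge); (Backroad, Backroad, Tunnel).

The pure Nash equilibria are (Tunnel, Tunnel, Tunnel); (Tunnel, Backroad, Bridge); (Backroad, Backroad, Tunnel).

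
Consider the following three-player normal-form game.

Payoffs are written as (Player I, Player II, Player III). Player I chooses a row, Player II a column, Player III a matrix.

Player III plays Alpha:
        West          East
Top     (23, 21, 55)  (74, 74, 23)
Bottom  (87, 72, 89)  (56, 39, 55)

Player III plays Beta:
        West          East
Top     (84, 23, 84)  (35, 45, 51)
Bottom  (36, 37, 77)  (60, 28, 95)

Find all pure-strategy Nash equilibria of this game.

Pure NE: (Bottom, West, Alpha)

For each strategy profile, look for a profitable unilateral deviation.
(Top, West, Alpha): Player I can switch to Bottom (23 → 87). Not NE.
(Top, West, Beta): Player II can switch to East (23 → 45). Not NE.
(Top, East, Alpha): Player III can switch to Beta (23 → 51). Not NE.
(Top, East, Beta): Player I can switch to Bottom (35 → 60). Not NE.
(Bottom, West, Alpha): Player I gets 87, best alternative 23; Player II gets 72, best alternative 39; Player III gets 89, best alternative 77. No profitable deviation — NE.
(Bottom, West, Beta): Player I can switch to Top (36 → 84). Not NE.
(Bottom, East, Alpha): Player I can switch to Top (56 → 74). Not NE.
(Bottom, East, Beta): Player II can switch to West (28 → 37). Not NE.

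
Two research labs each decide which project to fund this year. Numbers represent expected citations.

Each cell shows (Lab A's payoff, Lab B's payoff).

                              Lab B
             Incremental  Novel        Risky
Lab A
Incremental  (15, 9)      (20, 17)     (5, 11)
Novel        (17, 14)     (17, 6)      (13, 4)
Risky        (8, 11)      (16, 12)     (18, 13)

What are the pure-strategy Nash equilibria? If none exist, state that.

(Incremental, Novel) and (Novel, Incremental) and (Risky, Risky)

(Incremental, Incremental): Lab A can switch to Novel (15 → 17). Not NE.
(Incremental, Novel): Lab A gets 20, best alternative 17; Lab B gets 17, best alternative 11. No profitable deviation — NE.
(Incremental, Risky): Lab A can switch to Novel (5 → 13). Not NE.
(Novel, Incremental): Lab A gets 17, best alternative 15; Lab B gets 14, best alternative 6. No profitable deviation — NE.
(Novel, Novel): Lab A can switch to Incremental (17 → 20). Not NE.
(Novel, Risky): Lab A can switch to Risky (13 → 18). Not NE.
(Risky, Incremental): Lab A can switch to Incremental (8 → 15). Not NE.
(Risky, Novel): Lab A can switch to Incremental (16 → 20). Not NE.
(Risky, Risky): Lab A gets 18, best alternative 13; Lab B gets 13, best alternative 12. No profitable deviation — NE.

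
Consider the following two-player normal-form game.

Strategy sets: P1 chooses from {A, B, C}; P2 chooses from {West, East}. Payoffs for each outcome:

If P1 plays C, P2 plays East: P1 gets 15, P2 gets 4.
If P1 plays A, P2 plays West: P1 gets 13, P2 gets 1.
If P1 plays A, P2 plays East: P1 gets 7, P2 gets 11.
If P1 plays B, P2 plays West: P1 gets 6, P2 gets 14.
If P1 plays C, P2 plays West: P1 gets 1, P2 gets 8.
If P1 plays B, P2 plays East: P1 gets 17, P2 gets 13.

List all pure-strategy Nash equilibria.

none

(A, West): P2 can switch to East (1 → 11). Not NE.
(A, East): P1 can switch to B (7 → 17). Not NE.
(B, West): P1 can switch to A (6 → 13). Not NE.
(B, East): P2 can switch to West (13 → 14). Not NE.
(C, West): P1 can switch to A (1 → 13). Not NE.
(C, East): P1 can switch to B (15 → 17). Not NE.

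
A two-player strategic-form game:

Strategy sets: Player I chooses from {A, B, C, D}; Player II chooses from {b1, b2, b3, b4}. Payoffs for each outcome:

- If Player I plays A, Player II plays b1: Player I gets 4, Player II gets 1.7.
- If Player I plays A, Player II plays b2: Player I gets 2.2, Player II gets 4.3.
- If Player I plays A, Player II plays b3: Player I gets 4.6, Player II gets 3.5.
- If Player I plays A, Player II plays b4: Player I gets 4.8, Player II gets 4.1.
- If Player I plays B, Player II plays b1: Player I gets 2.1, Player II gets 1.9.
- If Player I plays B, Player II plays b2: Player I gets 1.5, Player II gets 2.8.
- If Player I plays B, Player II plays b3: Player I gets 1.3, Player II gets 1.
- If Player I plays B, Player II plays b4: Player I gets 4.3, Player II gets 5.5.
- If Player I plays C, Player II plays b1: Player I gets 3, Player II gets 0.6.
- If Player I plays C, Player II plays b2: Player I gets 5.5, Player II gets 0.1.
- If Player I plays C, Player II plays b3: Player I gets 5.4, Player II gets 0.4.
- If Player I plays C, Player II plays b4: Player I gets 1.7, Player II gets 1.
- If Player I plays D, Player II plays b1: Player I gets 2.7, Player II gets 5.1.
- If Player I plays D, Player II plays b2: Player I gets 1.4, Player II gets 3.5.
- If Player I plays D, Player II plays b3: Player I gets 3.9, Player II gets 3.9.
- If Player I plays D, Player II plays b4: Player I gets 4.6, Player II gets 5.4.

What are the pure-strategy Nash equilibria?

No pure-strategy Nash equilibrium.

Player I against b1: payoffs 4, 2.1, 3, 2.7 → best response A.
Player I against b2: payoffs 2.2, 1.5, 5.5, 1.4 → best response C.
Player I against b3: payoffs 4.6, 1.3, 5.4, 3.9 → best response C.
Player I against b4: payoffs 4.8, 4.3, 1.7, 4.6 → best response A.
Player II against A: payoffs 1.7, 4.3, 3.5, 4.1 → best response b2.
Player II against B: payoffs 1.9, 2.8, 1, 5.5 → best response b4.
Player II against C: payoffs 0.6, 0.1, 0.4, 1 → best response b4.
Player II against D: payoffs 5.1, 3.5, 3.9, 5.4 → best response b4.
No profile is a mutual best response for all players.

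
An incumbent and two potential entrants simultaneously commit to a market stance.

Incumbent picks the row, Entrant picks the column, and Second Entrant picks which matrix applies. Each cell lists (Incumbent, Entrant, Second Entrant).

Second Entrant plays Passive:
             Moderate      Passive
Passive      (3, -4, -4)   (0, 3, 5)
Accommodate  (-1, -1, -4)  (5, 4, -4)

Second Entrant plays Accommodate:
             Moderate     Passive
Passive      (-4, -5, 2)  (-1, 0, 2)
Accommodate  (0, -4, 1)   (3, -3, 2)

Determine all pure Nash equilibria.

The unique pure-strategy Nash equilibrium is (Accommodate, Passive, Accommodate).

Incumbent against (Moderate, Passive): payoffs 3, -1 → best response Passive.
Incumbent against (Moderate, Accommodate): payoffs -4, 0 → best response Accommodate.
Incumbent against (Passive, Passive): payoffs 0, 5 → best response Accommodate.
Incumbent against (Passive, Accommodate): payoffs -1, 3 → best response Accommodate.
Entrant against (Passive, Passive): payoffs -4, 3 → best response Passive.
Entrant against (Passive, Accommodate): payoffs -5, 0 → best response Passive.
Entrant against (Accommodate, Passive): payoffs -1, 4 → best response Passive.
Entrant against (Accommodate, Accommodate): payoffs -4, -3 → best response Passive.
Second Entrant against (Passive, Moderate): payoffs -4, 2 → best response Accommodate.
Second Entrant against (Passive, Passive): payoffs 5, 2 → best response Passive.
Second Entrant against (Accommodate, Moderate): payoffs -4, 1 → best response Accommodate.
Second Entrant against (Accommodate, Passive): payoffs -4, 2 → best response Accommodate.
Mutual best responses: (Accommodate, Passive, Accommodate).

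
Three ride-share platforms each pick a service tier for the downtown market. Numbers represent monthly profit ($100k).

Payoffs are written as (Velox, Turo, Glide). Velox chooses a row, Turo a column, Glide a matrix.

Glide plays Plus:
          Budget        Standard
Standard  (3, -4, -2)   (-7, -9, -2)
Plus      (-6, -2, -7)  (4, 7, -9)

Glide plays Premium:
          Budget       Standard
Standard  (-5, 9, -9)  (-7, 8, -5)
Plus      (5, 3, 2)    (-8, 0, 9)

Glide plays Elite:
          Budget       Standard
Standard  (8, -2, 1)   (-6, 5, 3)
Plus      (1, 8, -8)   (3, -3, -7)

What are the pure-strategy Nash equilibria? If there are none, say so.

Check each profile: it is a Nash equilibrium iff no player can strictly gain by switching unilaterally.
(Standard, Budget, Plus): Glide can switch to Elite (-2 → 1). Not NE.
(Standard, Budget, Premium): Velox can switch to Plus (-5 → 5). Not NE.
(Standard, Budget, Elite): Turo can switch to Standard (-2 → 5). Not NE.
(Standard, Standard, Plus): Velox can switch to Plus (-7 → 4). Not NE.
(Standard, Standard, Premium): Turo can switch to Budget (8 → 9). Not NE.
(Standard, Standard, Elite): Velox can switch to Plus (-6 → 3). Not NE.
(Plus, Budget, Plus): Velox can switch to Standard (-6 → 3). Not NE.
(Plus, Budget, Premium): Velox gets 5, best alternative -5; Turo gets 3, best alternative 0; Glide gets 2, best alternative -7. No profitable deviation — NE.
(Plus, Budget, Elite): Velox can switch to Standard (1 → 8). Not NE.
(Plus, Standard, Plus): Glide can switch to Premium (-9 → 9). Not NE.
(Plus, Standard, Premium): Velox can switch to Standard (-8 → -7). Not NE.
(The remaining 1 profile has a profitable deviation by the same check.)

(Plus, Budget, Premium)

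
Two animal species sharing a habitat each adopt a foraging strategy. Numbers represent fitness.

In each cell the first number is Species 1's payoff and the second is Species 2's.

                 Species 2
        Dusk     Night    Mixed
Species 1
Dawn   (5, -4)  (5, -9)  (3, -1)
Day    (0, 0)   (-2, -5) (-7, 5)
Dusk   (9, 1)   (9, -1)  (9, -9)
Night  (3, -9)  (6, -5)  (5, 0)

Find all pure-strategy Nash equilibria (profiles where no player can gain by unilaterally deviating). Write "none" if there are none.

The unique pure-strategy Nash equilibrium is (Dusk, Dusk).

(Dawn, Dusk): Species 1 can switch to Dusk (5 → 9). Not NE.
(Dawn, Night): Species 1 can switch to Dusk (5 → 9). Not NE.
(Dawn, Mixed): Species 1 can switch to Dusk (3 → 9). Not NE.
(Day, Dusk): Species 1 can switch to Dawn (0 → 5). Not NE.
(Day, Night): Species 1 can switch to Dawn (-2 → 5). Not NE.
(Day, Mixed): Species 1 can switch to Dawn (-7 → 3). Not NE.
(Dusk, Dusk): Species 1 gets 9, best alternative 5; Species 2 gets 1, best alternative -1. No profitable deviation — NE.
(The remaining 5 profiles each have a profitable deviation by the same check.)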